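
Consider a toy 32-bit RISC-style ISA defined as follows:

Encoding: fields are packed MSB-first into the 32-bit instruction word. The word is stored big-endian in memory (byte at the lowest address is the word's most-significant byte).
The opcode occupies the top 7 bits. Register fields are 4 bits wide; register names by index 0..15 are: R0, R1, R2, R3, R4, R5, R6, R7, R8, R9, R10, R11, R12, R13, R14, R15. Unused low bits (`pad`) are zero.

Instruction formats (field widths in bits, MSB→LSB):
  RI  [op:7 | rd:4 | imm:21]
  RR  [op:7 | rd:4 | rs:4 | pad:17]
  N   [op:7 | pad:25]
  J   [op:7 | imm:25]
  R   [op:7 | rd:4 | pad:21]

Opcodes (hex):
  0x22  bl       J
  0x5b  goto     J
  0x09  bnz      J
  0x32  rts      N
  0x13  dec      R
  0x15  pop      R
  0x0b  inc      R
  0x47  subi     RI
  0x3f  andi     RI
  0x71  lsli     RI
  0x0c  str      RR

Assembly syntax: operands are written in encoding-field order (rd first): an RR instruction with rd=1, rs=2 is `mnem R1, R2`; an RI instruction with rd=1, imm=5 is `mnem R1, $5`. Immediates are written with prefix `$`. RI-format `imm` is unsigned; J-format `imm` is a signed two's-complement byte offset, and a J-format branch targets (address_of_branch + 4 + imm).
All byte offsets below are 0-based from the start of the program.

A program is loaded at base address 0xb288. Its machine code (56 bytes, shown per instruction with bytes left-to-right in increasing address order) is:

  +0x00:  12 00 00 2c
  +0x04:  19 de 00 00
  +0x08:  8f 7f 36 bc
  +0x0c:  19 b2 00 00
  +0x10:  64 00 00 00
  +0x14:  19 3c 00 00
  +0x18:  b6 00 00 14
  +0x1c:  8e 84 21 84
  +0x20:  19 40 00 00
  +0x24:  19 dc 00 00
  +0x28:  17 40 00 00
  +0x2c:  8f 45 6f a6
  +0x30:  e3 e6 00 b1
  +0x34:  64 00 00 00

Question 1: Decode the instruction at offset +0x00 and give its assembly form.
@+00  big-endian(12 00 00 2c) = 0x1200002c
  opcode bits[31:25]=0x9: bnz/J
  imm: (w>>0)&0x1ffffff=0x2c → $44

bnz $44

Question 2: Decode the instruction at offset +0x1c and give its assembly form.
subi R4, $270724

+0x1c: 8e 84 21 84 ⇒ word 0x8e842184 (big)
  op=0x8e842184>>25=0x47 ⇒ subi (RI)
  [24:21] rd=4 = R4
  [20:0] imm=270724 = $270724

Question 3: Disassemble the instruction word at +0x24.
str R14, R14

@+24  big-endian(19 dc 00 00) = 0x19dc0000
  top 7b → 0xc → str [RR]
  [24:21] rd=14 = R14
  [20:17] rs=14 = R14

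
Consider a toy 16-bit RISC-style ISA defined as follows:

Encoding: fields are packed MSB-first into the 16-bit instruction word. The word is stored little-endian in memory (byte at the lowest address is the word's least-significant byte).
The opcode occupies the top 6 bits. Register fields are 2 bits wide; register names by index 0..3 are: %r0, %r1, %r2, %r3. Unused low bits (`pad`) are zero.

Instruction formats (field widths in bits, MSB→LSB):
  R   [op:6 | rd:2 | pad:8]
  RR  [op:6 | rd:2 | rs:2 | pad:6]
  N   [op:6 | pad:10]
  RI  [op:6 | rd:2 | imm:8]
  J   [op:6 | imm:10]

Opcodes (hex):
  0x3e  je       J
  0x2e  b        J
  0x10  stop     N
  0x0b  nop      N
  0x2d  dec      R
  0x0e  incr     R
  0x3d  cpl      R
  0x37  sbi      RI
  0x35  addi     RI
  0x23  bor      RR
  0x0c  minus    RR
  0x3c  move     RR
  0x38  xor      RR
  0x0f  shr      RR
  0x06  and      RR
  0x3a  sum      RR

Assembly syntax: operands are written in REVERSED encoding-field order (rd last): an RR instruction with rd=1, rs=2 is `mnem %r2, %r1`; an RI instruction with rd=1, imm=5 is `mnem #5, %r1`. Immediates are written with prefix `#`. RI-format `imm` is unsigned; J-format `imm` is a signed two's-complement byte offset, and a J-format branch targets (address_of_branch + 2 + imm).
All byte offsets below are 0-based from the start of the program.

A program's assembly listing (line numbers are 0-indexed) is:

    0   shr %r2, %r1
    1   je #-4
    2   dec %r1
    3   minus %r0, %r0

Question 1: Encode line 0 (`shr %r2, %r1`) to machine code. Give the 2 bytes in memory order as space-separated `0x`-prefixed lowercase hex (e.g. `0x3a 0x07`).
0x80 0x3d

line 0 (shr): pack op=0xf:6|rd=1:2|rs=2:2|pad=0:6 = 0x3d80; little→ 80 3d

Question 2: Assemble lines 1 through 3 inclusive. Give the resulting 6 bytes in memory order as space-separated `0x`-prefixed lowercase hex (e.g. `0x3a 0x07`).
1. je fields op=0x3e:6|imm=-4:10 → word fbfch → fc fb
2. dec fields op=0x2d:6|rd=1:2|pad=0:8 → word b500h → 00 b5
3. minus fields op=0xc:6|rd=0:2|rs=0:2|pad=0:6 → word 3000h → 00 30

0xfc 0xfb 0x00 0xb5 0x00 0x30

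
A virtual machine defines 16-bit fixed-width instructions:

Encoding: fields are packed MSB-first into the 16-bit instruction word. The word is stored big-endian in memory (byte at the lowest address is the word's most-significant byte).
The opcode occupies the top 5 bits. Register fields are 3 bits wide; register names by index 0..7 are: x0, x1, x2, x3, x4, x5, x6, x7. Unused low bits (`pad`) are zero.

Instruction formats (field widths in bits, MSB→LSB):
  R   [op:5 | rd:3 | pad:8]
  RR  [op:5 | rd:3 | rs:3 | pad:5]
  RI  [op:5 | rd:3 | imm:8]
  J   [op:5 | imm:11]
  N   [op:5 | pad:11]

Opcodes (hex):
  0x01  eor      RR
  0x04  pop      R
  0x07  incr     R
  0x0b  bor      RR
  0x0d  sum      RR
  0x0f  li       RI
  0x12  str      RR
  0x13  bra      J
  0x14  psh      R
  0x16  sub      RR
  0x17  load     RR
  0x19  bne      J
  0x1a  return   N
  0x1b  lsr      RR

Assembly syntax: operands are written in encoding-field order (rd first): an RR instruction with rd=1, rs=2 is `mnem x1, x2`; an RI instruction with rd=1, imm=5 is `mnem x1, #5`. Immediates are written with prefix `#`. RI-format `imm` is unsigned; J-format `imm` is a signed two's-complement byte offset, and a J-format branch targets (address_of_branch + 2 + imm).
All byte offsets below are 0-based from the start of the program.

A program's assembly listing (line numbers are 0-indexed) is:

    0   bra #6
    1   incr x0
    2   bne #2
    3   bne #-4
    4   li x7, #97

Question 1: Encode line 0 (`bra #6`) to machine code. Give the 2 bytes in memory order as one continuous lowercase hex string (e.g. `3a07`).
9806

line 0 (bra): pack op=0x13:5|imm=6:11 = 0x9806; big→ 98 06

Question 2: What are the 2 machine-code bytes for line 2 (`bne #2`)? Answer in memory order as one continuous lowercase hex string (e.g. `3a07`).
2. bne fields op=0x19:5|imm=2:11 → word c802h → c8 02

c802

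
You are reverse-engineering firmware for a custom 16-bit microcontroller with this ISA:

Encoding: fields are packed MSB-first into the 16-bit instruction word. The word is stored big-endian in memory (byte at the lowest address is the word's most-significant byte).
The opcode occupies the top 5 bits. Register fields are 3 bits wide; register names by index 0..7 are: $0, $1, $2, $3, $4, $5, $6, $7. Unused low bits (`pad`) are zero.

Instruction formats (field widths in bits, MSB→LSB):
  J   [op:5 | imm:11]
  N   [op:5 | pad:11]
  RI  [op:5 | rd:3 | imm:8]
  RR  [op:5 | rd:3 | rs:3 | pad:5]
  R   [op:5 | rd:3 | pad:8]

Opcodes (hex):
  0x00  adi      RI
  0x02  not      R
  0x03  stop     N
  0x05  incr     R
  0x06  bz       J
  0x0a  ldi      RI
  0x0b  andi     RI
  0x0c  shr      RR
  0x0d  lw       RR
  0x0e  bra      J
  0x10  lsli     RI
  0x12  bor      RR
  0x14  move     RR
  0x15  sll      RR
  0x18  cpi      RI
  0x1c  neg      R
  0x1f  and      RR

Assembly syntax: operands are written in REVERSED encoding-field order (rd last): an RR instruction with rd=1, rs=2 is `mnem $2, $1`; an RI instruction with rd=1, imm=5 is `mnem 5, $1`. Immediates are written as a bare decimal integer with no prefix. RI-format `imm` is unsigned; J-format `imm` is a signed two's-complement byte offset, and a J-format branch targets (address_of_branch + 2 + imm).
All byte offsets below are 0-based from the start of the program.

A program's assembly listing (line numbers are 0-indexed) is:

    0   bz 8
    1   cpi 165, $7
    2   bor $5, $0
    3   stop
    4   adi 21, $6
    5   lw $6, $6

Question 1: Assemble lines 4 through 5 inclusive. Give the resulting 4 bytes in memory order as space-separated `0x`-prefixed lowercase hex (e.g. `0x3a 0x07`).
L4: adi op=0x0:5|rd=6:3|imm=21:8 ⇒ 0x0615 ⇒ big 06 15
L5: lw op=0xd:5|rd=6:3|rs=6:3|pad=0:5 ⇒ 0x6ec0 ⇒ big 6e c0

0x06 0x15 0x6e 0xc0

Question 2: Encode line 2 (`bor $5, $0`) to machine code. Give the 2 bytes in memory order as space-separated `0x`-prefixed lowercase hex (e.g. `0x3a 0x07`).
line 2 (bor): pack op=0x12:5|rd=0:3|rs=5:3|pad=0:5 = 0x90a0; big→ 90 a0

0x90 0xa0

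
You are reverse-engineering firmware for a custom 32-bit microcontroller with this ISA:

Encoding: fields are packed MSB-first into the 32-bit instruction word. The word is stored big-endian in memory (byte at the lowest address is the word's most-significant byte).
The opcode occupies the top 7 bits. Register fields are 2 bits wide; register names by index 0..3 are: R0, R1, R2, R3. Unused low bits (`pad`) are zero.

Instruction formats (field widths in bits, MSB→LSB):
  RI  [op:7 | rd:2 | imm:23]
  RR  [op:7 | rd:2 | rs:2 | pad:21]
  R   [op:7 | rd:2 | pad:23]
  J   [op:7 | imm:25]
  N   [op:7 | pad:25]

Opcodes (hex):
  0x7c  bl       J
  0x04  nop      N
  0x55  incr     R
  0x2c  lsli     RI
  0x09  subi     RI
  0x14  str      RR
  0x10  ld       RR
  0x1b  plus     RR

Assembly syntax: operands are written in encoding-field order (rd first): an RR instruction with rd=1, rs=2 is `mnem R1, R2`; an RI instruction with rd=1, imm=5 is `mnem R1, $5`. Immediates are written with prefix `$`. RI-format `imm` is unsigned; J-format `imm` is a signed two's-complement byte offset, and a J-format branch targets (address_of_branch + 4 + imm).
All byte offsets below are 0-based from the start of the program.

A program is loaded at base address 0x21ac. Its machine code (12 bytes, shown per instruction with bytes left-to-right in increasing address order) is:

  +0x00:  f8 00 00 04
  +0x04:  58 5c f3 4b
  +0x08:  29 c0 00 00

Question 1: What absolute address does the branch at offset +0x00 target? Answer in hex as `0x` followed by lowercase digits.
0x21b4

+0x00: f8 00 00 04 ⇒ word 0xf8000004 (big)
  opcode bits[31:25]=0x7c: bl/J
  [24:0] imm=4 = $4
  target = base 0x21ac + off 0x00 + 4 + imm 4 = 0x21b4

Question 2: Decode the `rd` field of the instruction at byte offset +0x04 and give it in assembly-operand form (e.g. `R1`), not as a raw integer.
+0x04: 58 5c f3 4b ⇒ word 0x585cf34b (big)
  op=0x585cf34b>>25=0x2c ⇒ lsli (RI)
  rd@[24:23]=0x0 ⇒ R0
  imm@[22:0]=0x5cf34b ⇒ $6091595

R0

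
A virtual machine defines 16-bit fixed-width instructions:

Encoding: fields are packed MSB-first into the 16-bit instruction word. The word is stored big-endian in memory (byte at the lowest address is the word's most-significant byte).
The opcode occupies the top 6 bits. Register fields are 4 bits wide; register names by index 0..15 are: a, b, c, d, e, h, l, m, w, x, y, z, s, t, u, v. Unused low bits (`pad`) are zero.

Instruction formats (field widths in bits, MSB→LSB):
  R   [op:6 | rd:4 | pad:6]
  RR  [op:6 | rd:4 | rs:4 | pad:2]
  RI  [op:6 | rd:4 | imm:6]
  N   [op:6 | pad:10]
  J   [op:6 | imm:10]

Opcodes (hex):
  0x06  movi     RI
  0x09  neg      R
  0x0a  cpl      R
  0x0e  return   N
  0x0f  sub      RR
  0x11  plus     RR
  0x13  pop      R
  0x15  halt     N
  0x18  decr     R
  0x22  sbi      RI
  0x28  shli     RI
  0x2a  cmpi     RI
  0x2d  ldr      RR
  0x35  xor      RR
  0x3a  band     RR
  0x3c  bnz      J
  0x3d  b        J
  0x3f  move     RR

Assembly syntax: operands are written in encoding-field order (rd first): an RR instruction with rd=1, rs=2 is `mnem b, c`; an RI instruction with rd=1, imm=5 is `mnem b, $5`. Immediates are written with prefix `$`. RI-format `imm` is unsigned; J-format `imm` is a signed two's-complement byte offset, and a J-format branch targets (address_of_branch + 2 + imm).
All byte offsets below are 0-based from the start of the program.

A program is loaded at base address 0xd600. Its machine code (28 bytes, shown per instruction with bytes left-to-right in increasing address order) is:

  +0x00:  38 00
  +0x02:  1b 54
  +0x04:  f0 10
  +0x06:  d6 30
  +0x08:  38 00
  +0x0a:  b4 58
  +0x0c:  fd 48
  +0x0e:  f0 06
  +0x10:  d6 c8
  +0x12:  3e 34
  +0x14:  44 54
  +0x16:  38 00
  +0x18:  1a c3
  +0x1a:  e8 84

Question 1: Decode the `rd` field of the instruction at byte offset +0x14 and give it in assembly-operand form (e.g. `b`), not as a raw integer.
[14] 44 54 → 0x4454
  opcode bits[15:10]=0x11: plus/RR
  [9:6] rd=1 = b
  [5:2] rs=5 = h

b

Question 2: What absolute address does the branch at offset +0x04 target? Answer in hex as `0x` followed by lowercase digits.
0xd616

off 0x04: read f0 10 as big → 0xf010
  top 6b → 0x3c → bnz [J]
  [9:0] imm=16 = $16
  target = base 0xd600 + off 0x04 + 2 + imm 16 = 0xd616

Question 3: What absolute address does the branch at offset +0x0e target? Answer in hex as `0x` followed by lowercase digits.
+0x0e: f0 06 ⇒ word 0xf006 (big)
  op=0xf006>>10=0x3c ⇒ bnz (J)
  imm@[9:0]=0x6 ⇒ $6
  target = base 0xd600 + off 0x0e + 2 + imm 6 = 0xd616

0xd616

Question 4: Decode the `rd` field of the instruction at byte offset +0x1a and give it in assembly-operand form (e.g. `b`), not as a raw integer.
c

[1a] e8 84 → 0xe884
  op=0xe884>>10=0x3a ⇒ band (RR)
  rd: (w>>6)&0xf=0x2 → c
  rs: (w>>2)&0xf=0x1 → b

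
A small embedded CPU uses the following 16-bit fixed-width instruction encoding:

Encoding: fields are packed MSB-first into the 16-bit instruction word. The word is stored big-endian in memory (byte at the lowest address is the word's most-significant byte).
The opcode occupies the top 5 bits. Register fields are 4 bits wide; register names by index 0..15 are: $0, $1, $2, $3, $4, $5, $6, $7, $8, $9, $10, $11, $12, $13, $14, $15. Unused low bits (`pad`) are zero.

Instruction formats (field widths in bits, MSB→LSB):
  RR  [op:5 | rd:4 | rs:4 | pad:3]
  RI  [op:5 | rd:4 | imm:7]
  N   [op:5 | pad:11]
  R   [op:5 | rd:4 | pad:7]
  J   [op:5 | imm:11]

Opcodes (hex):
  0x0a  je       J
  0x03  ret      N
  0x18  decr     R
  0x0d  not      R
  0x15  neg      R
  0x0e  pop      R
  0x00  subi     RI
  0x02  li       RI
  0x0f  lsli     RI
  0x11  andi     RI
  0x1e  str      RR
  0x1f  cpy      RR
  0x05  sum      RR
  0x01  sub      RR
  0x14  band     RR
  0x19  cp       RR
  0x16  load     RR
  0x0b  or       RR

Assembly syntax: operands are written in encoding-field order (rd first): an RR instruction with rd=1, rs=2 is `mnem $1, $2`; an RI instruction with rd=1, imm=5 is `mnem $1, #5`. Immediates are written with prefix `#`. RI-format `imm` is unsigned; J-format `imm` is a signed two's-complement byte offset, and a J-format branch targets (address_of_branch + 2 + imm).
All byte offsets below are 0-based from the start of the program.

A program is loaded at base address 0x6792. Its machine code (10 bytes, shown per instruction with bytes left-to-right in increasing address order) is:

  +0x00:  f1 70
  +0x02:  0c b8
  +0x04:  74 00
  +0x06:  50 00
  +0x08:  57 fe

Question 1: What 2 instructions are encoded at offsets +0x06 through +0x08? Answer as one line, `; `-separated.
je #0; je #-2

off 0x06: read 50 00 as big → 0x5000
  opcode bits[15:11]=0xa: je/J
  imm: (w>>0)&0x7ff=0x0 → #0
off 0x08: read 57 fe as big → 0x57fe
  opcode bits[15:11]=0xa: je/J
  imm: (w>>0)&0x7ff=0x7fe (s11→-2) → #-2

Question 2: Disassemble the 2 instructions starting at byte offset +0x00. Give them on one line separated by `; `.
[00] f1 70 → 0xf170
  opcode bits[15:11]=0x1e: str/RR
  [10:7] rd=2 = $2
  [6:3] rs=14 = $14
[02] 0c b8 → 0x0cb8
  opcode bits[15:11]=0x1: sub/RR
  [10:7] rd=9 = $9
  [6:3] rs=7 = $7

str $2, $14; sub $9, $7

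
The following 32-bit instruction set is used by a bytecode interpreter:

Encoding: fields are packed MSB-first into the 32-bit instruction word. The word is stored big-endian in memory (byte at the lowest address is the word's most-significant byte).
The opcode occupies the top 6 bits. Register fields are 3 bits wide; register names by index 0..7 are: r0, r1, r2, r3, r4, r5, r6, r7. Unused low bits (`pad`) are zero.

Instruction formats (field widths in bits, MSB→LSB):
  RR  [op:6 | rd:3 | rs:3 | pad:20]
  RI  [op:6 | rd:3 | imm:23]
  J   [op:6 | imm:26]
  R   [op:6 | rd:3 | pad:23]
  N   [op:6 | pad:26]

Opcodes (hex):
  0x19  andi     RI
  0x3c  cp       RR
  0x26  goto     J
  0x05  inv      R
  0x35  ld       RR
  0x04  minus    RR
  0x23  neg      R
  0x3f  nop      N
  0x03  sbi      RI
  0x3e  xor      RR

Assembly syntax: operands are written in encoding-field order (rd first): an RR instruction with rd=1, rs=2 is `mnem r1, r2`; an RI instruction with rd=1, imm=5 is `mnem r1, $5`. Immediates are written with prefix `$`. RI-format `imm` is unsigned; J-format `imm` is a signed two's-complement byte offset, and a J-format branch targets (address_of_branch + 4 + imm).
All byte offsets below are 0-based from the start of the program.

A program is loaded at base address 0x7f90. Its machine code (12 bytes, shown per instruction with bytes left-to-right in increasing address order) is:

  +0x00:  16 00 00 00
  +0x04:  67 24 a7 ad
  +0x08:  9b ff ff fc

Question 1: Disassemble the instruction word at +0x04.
andi r6, $2402221

@+04  big-endian(67 24 a7 ad) = 0x6724a7ad
  opcode bits[31:26]=0x19: andi/RI
  rd: (w>>23)&0x7=0x6 → r6
  imm: (w>>0)&0x7fffff=0x24a7ad → $2402221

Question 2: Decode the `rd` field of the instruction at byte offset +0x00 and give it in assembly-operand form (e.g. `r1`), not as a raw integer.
+0x00: 16 00 00 00 ⇒ word 0x16000000 (big)
  top 6b → 0x5 → inv [R]
  [25:23] rd=4 = r4

r4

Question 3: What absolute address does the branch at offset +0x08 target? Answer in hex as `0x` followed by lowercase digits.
0x7f98

[08] 9b ff ff fc → 0x9bfffffc
  top 6b → 0x26 → goto [J]
  imm: (w>>0)&0x3ffffff=0x3fffffc (s26→-4) → $-4
  target = base 0x7f90 + off 0x08 + 4 + imm -4 = 0x7f98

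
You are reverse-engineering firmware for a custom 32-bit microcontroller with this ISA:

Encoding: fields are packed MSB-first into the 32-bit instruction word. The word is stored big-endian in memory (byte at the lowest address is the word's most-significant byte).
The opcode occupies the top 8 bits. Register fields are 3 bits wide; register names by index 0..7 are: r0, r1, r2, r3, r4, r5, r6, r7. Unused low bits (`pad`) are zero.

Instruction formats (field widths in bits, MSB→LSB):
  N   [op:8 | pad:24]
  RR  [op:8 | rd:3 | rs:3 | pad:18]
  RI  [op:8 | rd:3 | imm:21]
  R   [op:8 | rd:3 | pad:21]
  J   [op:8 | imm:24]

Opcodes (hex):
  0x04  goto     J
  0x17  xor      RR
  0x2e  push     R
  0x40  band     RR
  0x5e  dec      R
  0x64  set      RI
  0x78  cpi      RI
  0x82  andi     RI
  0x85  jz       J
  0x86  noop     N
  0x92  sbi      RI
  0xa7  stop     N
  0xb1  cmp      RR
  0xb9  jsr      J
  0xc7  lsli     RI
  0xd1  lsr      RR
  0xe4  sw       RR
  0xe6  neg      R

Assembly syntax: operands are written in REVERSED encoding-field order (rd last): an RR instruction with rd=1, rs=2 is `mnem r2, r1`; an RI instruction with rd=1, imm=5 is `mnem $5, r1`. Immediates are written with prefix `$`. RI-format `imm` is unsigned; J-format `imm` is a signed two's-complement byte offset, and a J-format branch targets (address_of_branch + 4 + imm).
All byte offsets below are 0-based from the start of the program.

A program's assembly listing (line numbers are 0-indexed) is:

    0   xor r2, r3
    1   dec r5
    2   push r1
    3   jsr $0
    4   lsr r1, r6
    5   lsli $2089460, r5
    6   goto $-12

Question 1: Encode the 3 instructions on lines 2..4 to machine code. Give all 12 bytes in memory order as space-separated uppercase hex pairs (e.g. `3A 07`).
L2: push op=0x2e:8|rd=1:3|pad=0:21 ⇒ 0x2e200000 ⇒ big 2e 20 00 00
L3: jsr op=0xb9:8|imm=0:24 ⇒ 0xb9000000 ⇒ big b9 00 00 00
L4: lsr op=0xd1:8|rd=6:3|rs=1:3|pad=0:18 ⇒ 0xd1c40000 ⇒ big d1 c4 00 00

2E 20 00 00 B9 00 00 00 D1 C4 00 00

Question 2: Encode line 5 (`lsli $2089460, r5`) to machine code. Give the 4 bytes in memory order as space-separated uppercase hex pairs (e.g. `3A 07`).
C7 BF E1 F4

line 5 (lsli): pack op=0xc7:8|rd=5:3|imm=2089460:21 = 0xc7bfe1f4; big→ c7 bf e1 f4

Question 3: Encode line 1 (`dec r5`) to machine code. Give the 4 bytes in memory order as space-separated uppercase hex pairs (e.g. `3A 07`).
5E A0 00 00

L1: dec op=0x5e:8|rd=5:3|pad=0:21 ⇒ 0x5ea00000 ⇒ big 5e a0 00 00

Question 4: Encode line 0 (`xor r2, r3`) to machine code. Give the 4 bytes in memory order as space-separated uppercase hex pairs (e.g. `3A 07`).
17 68 00 00

line 0 (xor): pack op=0x17:8|rd=3:3|rs=2:3|pad=0:18 = 0x17680000; big→ 17 68 00 00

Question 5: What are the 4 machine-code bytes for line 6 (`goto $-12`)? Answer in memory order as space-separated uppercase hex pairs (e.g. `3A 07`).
6. goto fields op=0x4:8|imm=-12:24 → word 04fffff4h → 04 ff ff f4

04 FF FF F4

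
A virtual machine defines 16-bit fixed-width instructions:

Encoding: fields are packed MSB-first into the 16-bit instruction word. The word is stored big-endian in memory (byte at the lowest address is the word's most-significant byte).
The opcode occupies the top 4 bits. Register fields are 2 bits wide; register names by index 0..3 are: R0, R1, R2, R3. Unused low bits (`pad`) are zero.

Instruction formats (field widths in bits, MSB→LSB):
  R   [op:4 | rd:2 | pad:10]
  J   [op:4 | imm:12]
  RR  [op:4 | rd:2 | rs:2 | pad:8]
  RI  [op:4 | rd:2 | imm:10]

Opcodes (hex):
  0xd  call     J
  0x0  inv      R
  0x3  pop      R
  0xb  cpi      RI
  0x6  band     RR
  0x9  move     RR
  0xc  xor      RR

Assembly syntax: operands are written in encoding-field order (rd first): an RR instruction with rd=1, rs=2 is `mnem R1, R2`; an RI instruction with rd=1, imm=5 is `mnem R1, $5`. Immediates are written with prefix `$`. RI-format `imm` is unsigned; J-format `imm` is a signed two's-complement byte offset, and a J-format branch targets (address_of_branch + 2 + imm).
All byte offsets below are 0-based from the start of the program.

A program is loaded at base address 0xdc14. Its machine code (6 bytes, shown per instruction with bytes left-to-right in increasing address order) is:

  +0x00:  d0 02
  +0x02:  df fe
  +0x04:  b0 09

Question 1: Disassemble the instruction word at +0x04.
off 0x04: read b0 09 as big → 0xb009
  op=0xb009>>12=0xb ⇒ cpi (RI)
  rd@[11:10]=0x0 ⇒ R0
  imm@[9:0]=0x9 ⇒ $9

cpi R0, $9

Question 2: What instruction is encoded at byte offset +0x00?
call $2

[00] d0 02 → 0xd002
  opcode bits[15:12]=0xd: call/J
  imm: (w>>0)&0xfff=0x2 → $2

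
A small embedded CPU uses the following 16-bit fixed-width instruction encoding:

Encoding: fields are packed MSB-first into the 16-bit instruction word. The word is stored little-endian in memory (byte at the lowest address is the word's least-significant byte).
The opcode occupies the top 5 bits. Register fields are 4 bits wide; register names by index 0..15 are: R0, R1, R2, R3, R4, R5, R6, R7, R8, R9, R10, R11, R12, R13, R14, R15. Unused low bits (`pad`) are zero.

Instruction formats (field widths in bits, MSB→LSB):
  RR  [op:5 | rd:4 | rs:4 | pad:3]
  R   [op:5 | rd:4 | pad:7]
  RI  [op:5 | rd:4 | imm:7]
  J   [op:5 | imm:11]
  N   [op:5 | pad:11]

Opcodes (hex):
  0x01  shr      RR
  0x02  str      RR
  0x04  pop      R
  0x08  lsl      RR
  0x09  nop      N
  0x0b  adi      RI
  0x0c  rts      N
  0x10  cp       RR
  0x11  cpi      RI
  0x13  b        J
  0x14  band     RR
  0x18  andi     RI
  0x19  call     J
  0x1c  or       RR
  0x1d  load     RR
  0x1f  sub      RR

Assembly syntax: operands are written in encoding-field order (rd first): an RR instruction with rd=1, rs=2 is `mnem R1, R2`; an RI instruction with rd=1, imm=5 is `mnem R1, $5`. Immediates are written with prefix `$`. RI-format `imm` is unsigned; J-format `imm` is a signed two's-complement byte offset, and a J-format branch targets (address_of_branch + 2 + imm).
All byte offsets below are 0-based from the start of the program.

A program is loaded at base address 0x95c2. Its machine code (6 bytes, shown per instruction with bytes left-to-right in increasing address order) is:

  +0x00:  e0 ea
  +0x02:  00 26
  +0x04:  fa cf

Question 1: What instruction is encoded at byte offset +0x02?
pop R12

+0x02: 00 26 ⇒ word 0x2600 (little)
  opcode bits[15:11]=0x4: pop/R
  rd: (w>>7)&0xf=0xc → R12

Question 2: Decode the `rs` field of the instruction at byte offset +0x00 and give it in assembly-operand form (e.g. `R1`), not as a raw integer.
R12

@+00  little-endian(e0 ea) = 0xeae0
  top 5b → 0x1d → load [RR]
  [10:7] rd=5 = R5
  [6:3] rs=12 = R12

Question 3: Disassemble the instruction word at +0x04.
+0x04: fa cf ⇒ word 0xcffa (little)
  top 5b → 0x19 → call [J]
  imm: (w>>0)&0x7ff=0x7fa (s11→-6) → $-6

call $-6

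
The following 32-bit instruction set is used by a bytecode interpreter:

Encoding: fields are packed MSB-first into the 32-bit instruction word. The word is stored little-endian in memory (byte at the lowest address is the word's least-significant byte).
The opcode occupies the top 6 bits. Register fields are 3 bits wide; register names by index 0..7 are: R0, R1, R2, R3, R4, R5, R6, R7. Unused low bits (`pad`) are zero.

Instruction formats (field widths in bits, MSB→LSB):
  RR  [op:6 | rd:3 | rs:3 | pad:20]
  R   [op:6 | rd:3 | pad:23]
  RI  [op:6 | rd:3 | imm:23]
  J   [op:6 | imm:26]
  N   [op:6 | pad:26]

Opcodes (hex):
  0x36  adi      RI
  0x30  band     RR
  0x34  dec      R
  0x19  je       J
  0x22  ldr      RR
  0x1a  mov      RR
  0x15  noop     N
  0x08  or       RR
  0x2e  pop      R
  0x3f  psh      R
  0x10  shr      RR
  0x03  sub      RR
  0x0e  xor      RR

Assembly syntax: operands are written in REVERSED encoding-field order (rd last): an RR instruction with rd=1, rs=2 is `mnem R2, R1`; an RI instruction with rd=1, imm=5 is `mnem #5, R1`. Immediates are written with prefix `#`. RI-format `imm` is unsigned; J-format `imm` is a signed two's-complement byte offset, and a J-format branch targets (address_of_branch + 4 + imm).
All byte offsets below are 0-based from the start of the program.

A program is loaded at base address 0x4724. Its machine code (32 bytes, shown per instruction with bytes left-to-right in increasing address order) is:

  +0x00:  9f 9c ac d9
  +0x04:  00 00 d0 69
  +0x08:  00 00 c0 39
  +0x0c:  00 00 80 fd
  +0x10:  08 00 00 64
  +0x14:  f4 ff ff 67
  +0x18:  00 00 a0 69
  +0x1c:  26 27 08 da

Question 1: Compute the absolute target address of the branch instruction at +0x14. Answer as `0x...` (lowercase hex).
off 0x14: read f4 ff ff 67 as little → 0x67fffff4
  top 6b → 0x19 → je [J]
  imm: (w>>0)&0x3ffffff=0x3fffff4 (s26→-12) → #-12
  target = base 0x4724 + off 0x14 + 4 + imm -12 = 0x4730

0x4730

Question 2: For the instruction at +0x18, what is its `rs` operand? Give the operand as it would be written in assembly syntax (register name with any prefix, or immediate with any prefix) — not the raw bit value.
R2

@+18  little-endian(00 00 a0 69) = 0x69a00000
  top 6b → 0x1a → mov [RR]
  [25:23] rd=3 = R3
  [22:20] rs=2 = R2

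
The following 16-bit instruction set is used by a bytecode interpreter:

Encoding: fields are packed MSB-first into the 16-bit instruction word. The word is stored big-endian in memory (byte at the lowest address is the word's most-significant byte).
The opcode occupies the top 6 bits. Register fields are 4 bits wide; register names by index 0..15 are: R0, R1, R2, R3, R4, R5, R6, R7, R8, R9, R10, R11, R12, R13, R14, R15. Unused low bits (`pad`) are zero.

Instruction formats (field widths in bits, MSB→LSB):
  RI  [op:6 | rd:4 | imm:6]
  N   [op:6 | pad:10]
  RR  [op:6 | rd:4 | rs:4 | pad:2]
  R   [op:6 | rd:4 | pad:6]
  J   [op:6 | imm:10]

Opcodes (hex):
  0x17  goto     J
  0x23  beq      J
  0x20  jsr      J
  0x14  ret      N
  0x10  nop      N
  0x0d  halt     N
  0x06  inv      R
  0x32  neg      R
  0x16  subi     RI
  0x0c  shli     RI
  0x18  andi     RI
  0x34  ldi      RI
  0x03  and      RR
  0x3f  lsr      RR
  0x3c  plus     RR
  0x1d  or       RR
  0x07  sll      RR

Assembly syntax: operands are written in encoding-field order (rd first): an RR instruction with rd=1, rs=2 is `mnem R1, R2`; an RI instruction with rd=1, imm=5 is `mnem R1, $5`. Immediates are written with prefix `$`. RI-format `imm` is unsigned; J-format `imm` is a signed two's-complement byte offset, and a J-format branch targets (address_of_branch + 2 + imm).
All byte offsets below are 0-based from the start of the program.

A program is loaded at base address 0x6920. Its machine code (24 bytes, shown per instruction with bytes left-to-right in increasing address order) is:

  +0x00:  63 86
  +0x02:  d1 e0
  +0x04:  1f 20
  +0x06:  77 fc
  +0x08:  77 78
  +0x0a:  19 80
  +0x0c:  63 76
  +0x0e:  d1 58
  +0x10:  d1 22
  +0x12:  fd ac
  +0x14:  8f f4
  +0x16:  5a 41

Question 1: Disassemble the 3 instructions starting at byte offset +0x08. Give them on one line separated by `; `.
or R13, R14; inv R6; andi R13, $54

+0x08: 77 78 ⇒ word 0x7778 (big)
  top 6b → 0x1d → or [RR]
  [9:6] rd=13 = R13
  [5:2] rs=14 = R14
+0x0a: 19 80 ⇒ word 0x1980 (big)
  top 6b → 0x6 → inv [R]
  [9:6] rd=6 = R6
+0x0c: 63 76 ⇒ word 0x6376 (big)
  top 6b → 0x18 → andi [RI]
  [9:6] rd=13 = R13
  [5:0] imm=54 = $54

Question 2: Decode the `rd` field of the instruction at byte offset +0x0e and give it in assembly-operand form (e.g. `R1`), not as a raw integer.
off 0x0e: read d1 58 as big → 0xd158
  top 6b → 0x34 → ldi [RI]
  rd: (w>>6)&0xf=0x5 → R5
  imm: (w>>0)&0x3f=0x18 → $24

R5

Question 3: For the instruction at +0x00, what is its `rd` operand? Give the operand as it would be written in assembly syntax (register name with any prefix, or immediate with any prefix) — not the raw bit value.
+0x00: 63 86 ⇒ word 0x6386 (big)
  opcode bits[15:10]=0x18: andi/RI
  [9:6] rd=14 = R14
  [5:0] imm=6 = $6

R14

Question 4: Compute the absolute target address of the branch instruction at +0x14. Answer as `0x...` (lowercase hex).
@+14  big-endian(8f f4) = 0x8ff4
  top 6b → 0x23 → beq [J]
  [9:0] imm=1012 (s10→-12) = $-12
  target = base 0x6920 + off 0x14 + 2 + imm -12 = 0x692a

0x692a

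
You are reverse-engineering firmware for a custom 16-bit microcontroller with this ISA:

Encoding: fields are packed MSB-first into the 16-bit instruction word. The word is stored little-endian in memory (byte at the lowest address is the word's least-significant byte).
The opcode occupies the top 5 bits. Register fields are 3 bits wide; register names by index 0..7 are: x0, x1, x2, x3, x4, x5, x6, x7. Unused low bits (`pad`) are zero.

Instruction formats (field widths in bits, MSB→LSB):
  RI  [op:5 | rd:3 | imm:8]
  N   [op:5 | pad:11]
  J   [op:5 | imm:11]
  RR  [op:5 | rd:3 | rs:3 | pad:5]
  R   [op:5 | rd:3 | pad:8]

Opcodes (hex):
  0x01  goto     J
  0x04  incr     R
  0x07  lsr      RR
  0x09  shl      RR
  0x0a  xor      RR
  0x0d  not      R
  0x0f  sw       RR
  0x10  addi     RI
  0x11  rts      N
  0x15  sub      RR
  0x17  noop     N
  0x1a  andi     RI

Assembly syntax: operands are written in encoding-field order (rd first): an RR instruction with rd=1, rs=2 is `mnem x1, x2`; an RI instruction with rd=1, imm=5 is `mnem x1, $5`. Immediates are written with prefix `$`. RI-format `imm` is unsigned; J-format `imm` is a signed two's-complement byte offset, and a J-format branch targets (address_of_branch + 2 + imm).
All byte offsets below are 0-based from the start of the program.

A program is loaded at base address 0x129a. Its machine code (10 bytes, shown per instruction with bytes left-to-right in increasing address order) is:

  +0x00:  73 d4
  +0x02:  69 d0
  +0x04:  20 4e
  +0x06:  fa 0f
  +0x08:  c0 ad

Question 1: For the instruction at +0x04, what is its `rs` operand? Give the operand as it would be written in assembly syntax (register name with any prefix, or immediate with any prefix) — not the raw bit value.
off 0x04: read 20 4e as little → 0x4e20
  op=0x4e20>>11=0x9 ⇒ shl (RR)
  [10:8] rd=6 = x6
  [7:5] rs=1 = x1

x1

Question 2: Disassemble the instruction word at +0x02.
[02] 69 d0 → 0xd069
  opcode bits[15:11]=0x1a: andi/RI
  [10:8] rd=0 = x0
  [7:0] imm=105 = $105

andi x0, $105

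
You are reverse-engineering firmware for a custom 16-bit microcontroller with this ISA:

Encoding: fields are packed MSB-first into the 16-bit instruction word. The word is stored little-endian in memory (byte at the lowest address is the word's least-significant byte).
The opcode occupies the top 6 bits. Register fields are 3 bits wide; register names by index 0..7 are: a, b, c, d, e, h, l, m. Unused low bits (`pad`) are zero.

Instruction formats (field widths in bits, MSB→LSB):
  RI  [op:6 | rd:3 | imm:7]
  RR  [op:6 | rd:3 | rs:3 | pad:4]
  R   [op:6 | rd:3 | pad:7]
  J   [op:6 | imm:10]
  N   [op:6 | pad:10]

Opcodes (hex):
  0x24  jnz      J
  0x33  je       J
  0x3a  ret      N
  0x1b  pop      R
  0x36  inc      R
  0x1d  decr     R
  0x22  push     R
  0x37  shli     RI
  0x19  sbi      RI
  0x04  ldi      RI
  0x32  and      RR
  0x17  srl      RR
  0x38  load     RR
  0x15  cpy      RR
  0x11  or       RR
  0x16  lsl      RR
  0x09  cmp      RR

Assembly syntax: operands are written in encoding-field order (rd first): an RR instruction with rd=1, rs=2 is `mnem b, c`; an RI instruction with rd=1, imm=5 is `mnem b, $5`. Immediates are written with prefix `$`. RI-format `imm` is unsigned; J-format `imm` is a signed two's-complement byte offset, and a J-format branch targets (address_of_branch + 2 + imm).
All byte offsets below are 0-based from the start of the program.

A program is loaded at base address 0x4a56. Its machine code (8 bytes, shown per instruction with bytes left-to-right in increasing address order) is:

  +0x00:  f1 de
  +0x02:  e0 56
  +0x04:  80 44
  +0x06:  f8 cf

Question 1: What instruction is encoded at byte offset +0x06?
je $-8

[06] f8 cf → 0xcff8
  top 6b → 0x33 → je [J]
  imm@[9:0]=0x3f8 (s10→-8) ⇒ $-8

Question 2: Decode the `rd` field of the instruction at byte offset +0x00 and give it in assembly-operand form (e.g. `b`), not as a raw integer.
[00] f1 de → 0xdef1
  top 6b → 0x37 → shli [RI]
  rd: (w>>7)&0x7=0x5 → h
  imm: (w>>0)&0x7f=0x71 → $113

h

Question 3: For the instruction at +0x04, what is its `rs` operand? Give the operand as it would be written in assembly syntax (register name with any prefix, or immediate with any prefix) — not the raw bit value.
+0x04: 80 44 ⇒ word 0x4480 (little)
  opcode bits[15:10]=0x11: or/RR
  rd@[9:7]=0x1 ⇒ b
  rs@[6:4]=0x0 ⇒ a

a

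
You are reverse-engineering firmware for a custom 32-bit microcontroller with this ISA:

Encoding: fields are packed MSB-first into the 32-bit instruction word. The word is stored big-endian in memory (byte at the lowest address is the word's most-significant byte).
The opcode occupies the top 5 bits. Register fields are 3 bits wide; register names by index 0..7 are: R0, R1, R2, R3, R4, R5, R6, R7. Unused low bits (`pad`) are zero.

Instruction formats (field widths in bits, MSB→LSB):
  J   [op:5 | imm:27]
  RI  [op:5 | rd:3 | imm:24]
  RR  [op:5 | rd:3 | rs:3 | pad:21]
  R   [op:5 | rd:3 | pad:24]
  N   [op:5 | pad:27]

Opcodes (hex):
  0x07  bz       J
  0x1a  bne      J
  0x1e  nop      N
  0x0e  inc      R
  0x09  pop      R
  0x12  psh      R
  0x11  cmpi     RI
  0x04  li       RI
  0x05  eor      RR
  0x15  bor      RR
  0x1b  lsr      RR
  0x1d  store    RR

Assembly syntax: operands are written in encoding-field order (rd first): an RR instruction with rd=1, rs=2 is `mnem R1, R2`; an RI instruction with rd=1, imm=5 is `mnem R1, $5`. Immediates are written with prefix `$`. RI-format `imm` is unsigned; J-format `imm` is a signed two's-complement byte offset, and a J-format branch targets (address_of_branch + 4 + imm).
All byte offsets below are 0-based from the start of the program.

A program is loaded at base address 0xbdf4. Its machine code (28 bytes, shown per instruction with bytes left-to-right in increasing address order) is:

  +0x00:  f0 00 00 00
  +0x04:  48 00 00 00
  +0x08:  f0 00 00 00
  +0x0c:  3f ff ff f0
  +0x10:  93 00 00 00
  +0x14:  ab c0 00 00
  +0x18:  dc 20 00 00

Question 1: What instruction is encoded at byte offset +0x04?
pop R0

off 0x04: read 48 00 00 00 as big → 0x48000000
  opcode bits[31:27]=0x9: pop/R
  rd: (w>>24)&0x7=0x0 → R0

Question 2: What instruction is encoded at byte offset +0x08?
+0x08: f0 00 00 00 ⇒ word 0xf0000000 (big)
  op=0xf0000000>>27=0x1e ⇒ nop (N)

nop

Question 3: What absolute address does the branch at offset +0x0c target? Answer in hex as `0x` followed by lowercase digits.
@+0c  big-endian(3f ff ff f0) = 0x3ffffff0
  top 5b → 0x7 → bz [J]
  imm@[26:0]=0x7fffff0 (s27→-16) ⇒ $-16
  target = base 0xbdf4 + off 0x0c + 4 + imm -16 = 0xbdf4

0xbdf4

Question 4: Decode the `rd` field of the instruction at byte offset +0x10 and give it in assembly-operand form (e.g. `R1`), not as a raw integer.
R3

+0x10: 93 00 00 00 ⇒ word 0x93000000 (big)
  top 5b → 0x12 → psh [R]
  rd@[26:24]=0x3 ⇒ R3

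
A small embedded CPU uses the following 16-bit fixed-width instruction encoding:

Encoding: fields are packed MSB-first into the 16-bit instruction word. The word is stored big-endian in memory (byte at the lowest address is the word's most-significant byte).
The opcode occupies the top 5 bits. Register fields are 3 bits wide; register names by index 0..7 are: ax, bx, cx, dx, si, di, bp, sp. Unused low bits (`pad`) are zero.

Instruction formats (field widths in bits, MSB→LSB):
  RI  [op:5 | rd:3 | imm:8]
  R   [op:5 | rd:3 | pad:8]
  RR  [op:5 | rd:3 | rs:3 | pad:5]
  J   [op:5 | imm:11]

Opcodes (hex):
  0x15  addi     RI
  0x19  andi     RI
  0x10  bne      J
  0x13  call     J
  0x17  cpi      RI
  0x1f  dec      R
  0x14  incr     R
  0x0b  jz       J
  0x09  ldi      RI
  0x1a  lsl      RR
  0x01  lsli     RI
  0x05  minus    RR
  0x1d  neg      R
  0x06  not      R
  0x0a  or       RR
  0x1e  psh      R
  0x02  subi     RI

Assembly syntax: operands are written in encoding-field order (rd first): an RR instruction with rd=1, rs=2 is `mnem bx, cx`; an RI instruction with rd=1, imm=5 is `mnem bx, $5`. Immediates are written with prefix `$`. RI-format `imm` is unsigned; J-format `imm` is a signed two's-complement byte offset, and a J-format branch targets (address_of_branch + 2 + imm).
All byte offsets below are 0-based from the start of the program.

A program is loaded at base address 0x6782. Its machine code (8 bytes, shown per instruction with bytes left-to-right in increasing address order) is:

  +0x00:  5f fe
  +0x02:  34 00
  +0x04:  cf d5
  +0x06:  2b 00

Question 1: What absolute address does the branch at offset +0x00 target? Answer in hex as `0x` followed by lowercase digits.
0x6782

[00] 5f fe → 0x5ffe
  op=0x5ffe>>11=0xb ⇒ jz (J)
  imm: (w>>0)&0x7ff=0x7fe (s11→-2) → $-2
  target = base 0x6782 + off 0x00 + 2 + imm -2 = 0x6782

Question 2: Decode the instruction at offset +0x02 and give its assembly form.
@+02  big-endian(34 00) = 0x3400
  opcode bits[15:11]=0x6: not/R
  rd@[10:8]=0x4 ⇒ si

not si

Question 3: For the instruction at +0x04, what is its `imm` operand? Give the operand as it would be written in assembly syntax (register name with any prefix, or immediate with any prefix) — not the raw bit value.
off 0x04: read cf d5 as big → 0xcfd5
  opcode bits[15:11]=0x19: andi/RI
  rd@[10:8]=0x7 ⇒ sp
  imm@[7:0]=0xd5 ⇒ $213

$213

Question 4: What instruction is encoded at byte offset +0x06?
@+06  big-endian(2b 00) = 0x2b00
  opcode bits[15:11]=0x5: minus/RR
  rd@[10:8]=0x3 ⇒ dx
  rs@[7:5]=0x0 ⇒ ax

minus dx, ax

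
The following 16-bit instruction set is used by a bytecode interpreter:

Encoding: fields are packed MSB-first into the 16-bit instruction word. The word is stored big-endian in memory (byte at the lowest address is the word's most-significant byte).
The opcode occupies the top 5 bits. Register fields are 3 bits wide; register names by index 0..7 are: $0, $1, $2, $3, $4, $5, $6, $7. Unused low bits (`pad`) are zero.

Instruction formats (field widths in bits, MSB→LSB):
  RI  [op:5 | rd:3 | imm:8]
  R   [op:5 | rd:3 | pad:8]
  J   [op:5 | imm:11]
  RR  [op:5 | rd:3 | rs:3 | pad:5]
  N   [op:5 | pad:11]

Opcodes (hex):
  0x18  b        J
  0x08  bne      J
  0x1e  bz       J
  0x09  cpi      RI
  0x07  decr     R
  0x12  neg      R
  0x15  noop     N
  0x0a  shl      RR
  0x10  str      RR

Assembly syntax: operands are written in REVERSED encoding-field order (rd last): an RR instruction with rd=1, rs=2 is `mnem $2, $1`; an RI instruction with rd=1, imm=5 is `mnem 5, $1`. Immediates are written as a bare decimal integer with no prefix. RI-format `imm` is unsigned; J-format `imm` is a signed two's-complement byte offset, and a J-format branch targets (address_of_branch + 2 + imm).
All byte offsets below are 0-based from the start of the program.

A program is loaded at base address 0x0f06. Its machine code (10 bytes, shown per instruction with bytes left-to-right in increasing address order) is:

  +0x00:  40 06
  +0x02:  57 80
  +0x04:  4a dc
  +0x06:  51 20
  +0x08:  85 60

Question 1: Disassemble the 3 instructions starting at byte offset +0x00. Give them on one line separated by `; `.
bne 6; shl $4, $7; cpi 220, $2

[00] 40 06 → 0x4006
  top 5b → 0x8 → bne [J]
  [10:0] imm=6 = 6
[02] 57 80 → 0x5780
  top 5b → 0xa → shl [RR]
  [10:8] rd=7 = $7
  [7:5] rs=4 = $4
[04] 4a dc → 0x4adc
  top 5b → 0x9 → cpi [RI]
  [10:8] rd=2 = $2
  [7:0] imm=220 = 220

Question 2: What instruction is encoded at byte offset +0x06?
shl $1, $1

[06] 51 20 → 0x5120
  top 5b → 0xa → shl [RR]
  rd@[10:8]=0x1 ⇒ $1
  rs@[7:5]=0x1 ⇒ $1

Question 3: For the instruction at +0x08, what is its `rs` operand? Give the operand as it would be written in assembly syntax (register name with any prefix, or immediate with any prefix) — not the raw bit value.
$3

+0x08: 85 60 ⇒ word 0x8560 (big)
  opcode bits[15:11]=0x10: str/RR
  rd@[10:8]=0x5 ⇒ $5
  rs@[7:5]=0x3 ⇒ $3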